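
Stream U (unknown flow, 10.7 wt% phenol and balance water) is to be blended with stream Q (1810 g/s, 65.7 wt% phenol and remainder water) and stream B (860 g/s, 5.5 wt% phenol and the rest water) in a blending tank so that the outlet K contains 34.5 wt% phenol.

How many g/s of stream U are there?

Let U be the unknown flow. Total out = 2670 + U.
phenol balance: 1236.5 + 0.107·U = 0.345·(2670 + U)
(0.107 − 0.345)·U = 0.345×2670 − 1236.5 = -315.32
U = -315.32 / -0.238 = 1324.9 g/s

1325 g/s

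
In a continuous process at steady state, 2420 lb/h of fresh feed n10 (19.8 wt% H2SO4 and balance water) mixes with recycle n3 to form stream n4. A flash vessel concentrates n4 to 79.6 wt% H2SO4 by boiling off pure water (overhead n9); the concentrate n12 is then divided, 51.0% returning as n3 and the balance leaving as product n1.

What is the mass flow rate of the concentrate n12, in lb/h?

Overall H2SO4 balance (none leaves overhead): H2SO4 in fresh feed = H2SO4 in product, i.e. 2420×0.198 = (1−0.510)·n12·0.796.
n12 = 479.16/(0.796×0.490) = 1228.5 lb/h.

1228 lb/h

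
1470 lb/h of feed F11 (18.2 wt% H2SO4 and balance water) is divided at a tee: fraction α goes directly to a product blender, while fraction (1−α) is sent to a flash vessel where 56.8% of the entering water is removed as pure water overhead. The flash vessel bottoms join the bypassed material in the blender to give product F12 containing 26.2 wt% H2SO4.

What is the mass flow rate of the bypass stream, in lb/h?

All 1470×0.182 = 267.54 lb/h of H2SO4 reaches F12, so F12 = 267.54/0.262 = 1021.1 lb/h and vapour = 448.85 lb/h.
The evaporator receives (1−α)·1470 of feed at 0.818 water and removes 0.568 of that water:
0.568×0.818×(1−α)×1470 = 448.85
(1−α) = 448.85/683 = 0.6572;  α = 0.3428.
Bypass flow = 0.3428×1470 = 503.94 lb/h.

503.9 lb/h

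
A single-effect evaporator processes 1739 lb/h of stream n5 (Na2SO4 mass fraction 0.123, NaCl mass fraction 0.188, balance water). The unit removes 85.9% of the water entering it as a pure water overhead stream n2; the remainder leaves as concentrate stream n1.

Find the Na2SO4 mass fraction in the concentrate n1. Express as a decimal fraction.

0.301

Na2SO4 is not removed: 1739×0.123 = 213.9 lb/h of Na2SO4 enters n1.
water entering = 1739×0.689 = 1198.2 lb/h; overhead removed = 0.859×1198.2 = 1029.2 lb/h.
Concentrate = 1739 − 1029.2 = 709.77 lb/h.
Mass fraction = 213.9/709.77 = 0.301.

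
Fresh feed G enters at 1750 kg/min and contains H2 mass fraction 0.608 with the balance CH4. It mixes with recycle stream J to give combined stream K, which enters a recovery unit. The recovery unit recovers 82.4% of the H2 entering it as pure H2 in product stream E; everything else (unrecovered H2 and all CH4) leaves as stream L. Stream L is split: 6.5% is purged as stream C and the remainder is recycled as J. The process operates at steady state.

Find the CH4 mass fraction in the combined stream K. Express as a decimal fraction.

0.892

CH4 enters only via G and leaves only via the purge: 1750×0.392 = 0.065×(CH4 in L), and the recovery unit passes all CH4, so CH4 in K = CH4 in L = 10554 kg/min.
H2 in K: m_A = 1750×0.608 + (1−0.065)·(1−0.824)·m_A, so m_A = 1064/0.8354 = 1273.6 kg/min.
K = 1273.6 + 10554 = 11827 kg/min.
CH4 fraction in K = 10554/11827 = 0.892.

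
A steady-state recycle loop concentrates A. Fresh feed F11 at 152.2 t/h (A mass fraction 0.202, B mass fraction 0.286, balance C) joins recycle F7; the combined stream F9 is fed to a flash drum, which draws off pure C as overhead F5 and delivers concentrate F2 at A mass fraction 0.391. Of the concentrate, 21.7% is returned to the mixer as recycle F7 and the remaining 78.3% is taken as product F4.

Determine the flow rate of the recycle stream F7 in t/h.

21.79 t/h

Overall A balance (none leaves overhead): A in fresh feed = A in product, i.e. 152.2×0.202 = (1−0.217)·F2·0.391.
F2 = 30.744/(0.391×0.783) = 100.42 t/h.
Recycle F7 = 0.217×100.42 = 21.792 t/h.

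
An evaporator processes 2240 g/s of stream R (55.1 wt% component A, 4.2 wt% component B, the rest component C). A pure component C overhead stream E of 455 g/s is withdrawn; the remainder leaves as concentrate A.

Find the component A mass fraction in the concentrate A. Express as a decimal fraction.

0.691

component A is not removed: 2240×0.551 = 1234.2 g/s of component A enters A.
Concentrate = 2240 − 455 = 1785 g/s.
Mass fraction = 1234.2/1785 = 0.691.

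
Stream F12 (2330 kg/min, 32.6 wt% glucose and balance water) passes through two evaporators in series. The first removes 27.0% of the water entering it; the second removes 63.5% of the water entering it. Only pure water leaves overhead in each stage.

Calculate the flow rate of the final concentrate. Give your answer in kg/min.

water in feed = 2330×0.674 = 1570.4 kg/min.
After stage 1: water left = (1−0.270)×1570.4 = 1146.4; stream total = 1906 kg/min.
After stage 2: water left = (1−0.635)×1146.4 = 418.44; final concentrate = 1178 kg/min.

1178 kg/min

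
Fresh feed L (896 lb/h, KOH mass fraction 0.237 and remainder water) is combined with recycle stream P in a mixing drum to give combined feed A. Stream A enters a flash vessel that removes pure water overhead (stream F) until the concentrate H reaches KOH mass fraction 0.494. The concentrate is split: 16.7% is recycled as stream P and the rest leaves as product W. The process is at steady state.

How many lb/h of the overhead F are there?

Overall KOH balance (none leaves overhead): KOH in fresh feed = KOH in product, i.e. 896×0.237 = (1−0.167)·H·0.494.
H = 212.35/(0.494×0.833) = 516.04 lb/h.
Recycle P = 0.167×516.04 = 86.179 lb/h.
Combined feed A = 896 + 86.179 = 982.18 lb/h.
Overhead F = A − H = 982.18 − 516.04 = 466.14 lb/h.

466.1 lb/h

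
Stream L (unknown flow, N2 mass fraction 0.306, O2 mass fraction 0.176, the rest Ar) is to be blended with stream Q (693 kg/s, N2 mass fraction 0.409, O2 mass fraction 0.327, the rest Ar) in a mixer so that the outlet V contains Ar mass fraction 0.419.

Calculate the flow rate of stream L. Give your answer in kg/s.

Let L be the unknown flow. Total out = 693 + L.
Ar balance: 182.95 + 0.518·L = 0.419·(693 + L)
(0.518 − 0.419)·L = 0.419×693 − 182.95 = 107.41
L = 107.41 / 0.099 = 1085 kg/s

1085 kg/s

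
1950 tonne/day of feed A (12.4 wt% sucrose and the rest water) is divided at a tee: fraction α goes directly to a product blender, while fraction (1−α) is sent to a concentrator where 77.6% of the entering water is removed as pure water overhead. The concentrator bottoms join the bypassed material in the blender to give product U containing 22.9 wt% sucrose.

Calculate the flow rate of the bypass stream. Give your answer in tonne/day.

All 1950×0.124 = 241.8 tonne/day of sucrose reaches U, so U = 241.8/0.229 = 1055.9 tonne/day and vapour = 894.1 tonne/day.
The evaporator receives (1−α)·1950 of feed at 0.876 water and removes 0.776 of that water:
0.776×0.876×(1−α)×1950 = 894.1
(1−α) = 894.1/1325.6 = 0.6745;  α = 0.3255.
Bypass flow = 0.3255×1950 = 634.71 tonne/day.

634.7 tonne/day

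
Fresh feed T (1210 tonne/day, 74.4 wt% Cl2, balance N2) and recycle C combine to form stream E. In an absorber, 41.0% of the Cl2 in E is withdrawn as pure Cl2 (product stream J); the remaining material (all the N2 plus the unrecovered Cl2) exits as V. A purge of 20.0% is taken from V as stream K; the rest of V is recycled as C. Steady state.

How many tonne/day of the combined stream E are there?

N2 enters only via T and leaves only via the purge: 1210×0.256 = 0.200×(N2 in V), and the absorber passes all N2, so N2 in E = N2 in V = 1548.8 tonne/day.
Cl2 in E: m_A = 1210×0.744 + (1−0.200)·(1−0.410)·m_A, so m_A = 900.24/0.5280 = 1705 tonne/day.
E = 1705 + 1548.8 = 3253.8 tonne/day.

3254 tonne/day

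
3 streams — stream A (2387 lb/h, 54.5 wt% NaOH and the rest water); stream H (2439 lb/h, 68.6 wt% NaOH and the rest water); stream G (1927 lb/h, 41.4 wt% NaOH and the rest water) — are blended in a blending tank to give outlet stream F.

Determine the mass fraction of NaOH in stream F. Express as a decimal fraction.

0.559

Total flow out = 2387 + 2439 + 1927 = 6753 lb/h.
NaOH in = 2387×0.545 + 2439×0.686 + 1927×0.414 = 3771.8 lb/h.
NaOH mass fraction in F = 3771.8/6753 = 0.559.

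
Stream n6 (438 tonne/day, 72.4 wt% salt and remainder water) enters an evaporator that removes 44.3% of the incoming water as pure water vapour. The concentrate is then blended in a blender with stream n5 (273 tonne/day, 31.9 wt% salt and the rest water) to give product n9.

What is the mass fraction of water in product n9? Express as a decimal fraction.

0.385

Vapour removed = 0.443×0.276×438 = 53.553 tonne/day; concentrate = 384.45 tonne/day.
water reaching the mixer = 67.335 (from concentrate) + 273×0.681 = 253.25 tonne/day.
Product flow = 384.45 + 273 = 657.45 tonne/day; water fraction = 0.385.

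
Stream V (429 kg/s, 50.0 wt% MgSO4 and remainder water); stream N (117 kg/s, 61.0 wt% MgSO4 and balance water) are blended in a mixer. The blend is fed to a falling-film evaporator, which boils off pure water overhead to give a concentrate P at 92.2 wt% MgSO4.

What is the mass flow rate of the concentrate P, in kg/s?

MgSO4 entering = 429×0.500 + 117×0.610 = 285.87 kg/s.
All MgSO4 reports to P, so P = 285.87/0.922 = 310.05 kg/s.

310.1 kg/s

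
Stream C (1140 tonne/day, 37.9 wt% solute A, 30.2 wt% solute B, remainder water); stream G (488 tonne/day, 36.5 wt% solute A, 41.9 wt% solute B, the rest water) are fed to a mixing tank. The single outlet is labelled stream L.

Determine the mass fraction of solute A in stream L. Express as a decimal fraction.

0.375

Total flow out = 1140 + 488 = 1628 tonne/day.
solute A in = 1140×0.379 + 488×0.365 = 610.18 tonne/day.
solute A mass fraction in L = 610.18/1628 = 0.375.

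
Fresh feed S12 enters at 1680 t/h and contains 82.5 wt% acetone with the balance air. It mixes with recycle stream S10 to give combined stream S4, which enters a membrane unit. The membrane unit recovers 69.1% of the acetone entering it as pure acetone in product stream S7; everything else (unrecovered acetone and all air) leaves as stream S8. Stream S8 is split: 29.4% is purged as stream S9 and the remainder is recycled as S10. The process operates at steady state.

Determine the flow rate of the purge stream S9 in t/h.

455 t/h

air enters only via S12 and leaves only via the purge: 1680×0.175 = 0.294×(air in S8), and the membrane unit passes all air, so air in S4 = air in S8 = 1000 t/h.
acetone in S4: m_A = 1680×0.825 + (1−0.294)·(1−0.691)·m_A, so m_A = 1386/0.7818 = 1772.7 t/h.
S8 = (1−0.691)×1772.7 + 1000 = 1547.8 t/h.
Purge S9 = 0.294×1547.8 = 455.05 t/h.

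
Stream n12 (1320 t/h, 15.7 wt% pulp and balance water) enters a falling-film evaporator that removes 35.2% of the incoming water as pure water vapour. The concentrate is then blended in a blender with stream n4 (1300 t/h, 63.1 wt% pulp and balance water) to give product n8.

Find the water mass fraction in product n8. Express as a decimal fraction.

0.5389

Vapour removed = 0.352×0.843×1320 = 391.69 t/h; concentrate = 928.31 t/h.
water reaching the mixer = 721.07 (from concentrate) + 1300×0.369 = 1200.8 t/h.
Product flow = 928.31 + 1300 = 2228.3 t/h; water fraction = 0.5389.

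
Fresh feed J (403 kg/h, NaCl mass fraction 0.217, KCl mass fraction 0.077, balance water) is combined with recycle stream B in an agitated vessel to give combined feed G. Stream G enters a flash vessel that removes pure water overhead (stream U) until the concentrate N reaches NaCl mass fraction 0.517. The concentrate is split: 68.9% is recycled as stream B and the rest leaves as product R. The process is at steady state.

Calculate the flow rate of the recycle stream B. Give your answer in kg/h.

Overall NaCl balance (none leaves overhead): NaCl in fresh feed = NaCl in product, i.e. 403×0.217 = (1−0.689)·N·0.517.
N = 87.451/(0.517×0.311) = 543.89 kg/h.
Recycle B = 0.689×543.89 = 374.74 kg/h.

374.7 kg/h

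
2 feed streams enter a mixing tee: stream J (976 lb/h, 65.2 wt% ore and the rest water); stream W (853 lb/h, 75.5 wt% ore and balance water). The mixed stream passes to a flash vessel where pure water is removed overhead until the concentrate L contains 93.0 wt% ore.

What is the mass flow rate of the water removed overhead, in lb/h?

ore entering = 976×0.652 + 853×0.755 = 1280.4 lb/h.
All ore reports to L, so L = 1280.4/0.930 = 1376.7 lb/h.
Total feed = 1829 lb/h; overhead = 1829 − 1376.7 = 452.26 lb/h.

452.3 lb/h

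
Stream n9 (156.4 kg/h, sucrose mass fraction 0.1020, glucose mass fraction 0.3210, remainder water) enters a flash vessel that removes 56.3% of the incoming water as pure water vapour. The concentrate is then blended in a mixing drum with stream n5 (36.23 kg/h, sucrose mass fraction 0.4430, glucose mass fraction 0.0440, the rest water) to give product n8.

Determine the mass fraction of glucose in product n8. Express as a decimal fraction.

0.3652

Vapour removed = 0.563×0.577×156.4 = 50.807 kg/h; concentrate = 105.59 kg/h.
glucose reaching the mixer = 50.204 (from concentrate) + 36.23×0.044 = 51.799 kg/h.
Product flow = 105.59 + 36.23 = 141.82 kg/h; glucose fraction = 0.3652.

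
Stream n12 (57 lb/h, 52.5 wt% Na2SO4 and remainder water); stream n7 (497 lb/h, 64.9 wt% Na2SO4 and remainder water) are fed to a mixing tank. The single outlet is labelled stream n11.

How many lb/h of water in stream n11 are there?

201.5 lb/h

water out = water in = 57×0.475 + 497×0.351 = 201.52 lb/h.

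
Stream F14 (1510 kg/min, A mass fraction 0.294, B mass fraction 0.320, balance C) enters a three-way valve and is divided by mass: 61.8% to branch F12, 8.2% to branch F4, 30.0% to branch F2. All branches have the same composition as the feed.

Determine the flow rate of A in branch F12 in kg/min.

274.4 kg/min

Branch F12 total = 0.618×1510 = 933.18 kg/min.
A in F12 = 0.294×933.18 = 274.35 kg/min.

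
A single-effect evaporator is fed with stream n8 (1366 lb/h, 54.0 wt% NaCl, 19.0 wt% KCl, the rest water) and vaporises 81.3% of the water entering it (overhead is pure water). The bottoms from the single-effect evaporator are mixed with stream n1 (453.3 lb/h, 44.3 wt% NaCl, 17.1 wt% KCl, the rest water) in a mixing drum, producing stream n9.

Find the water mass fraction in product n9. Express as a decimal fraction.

Vapour removed = 0.813×0.270×1366 = 299.85 lb/h; concentrate = 1066.1 lb/h.
water reaching the mixer = 68.969 (from concentrate) + 453.3×0.386 = 243.94 lb/h.
Product flow = 1066.1 + 453.3 = 1519.4 lb/h; water fraction = 0.1605.

0.1605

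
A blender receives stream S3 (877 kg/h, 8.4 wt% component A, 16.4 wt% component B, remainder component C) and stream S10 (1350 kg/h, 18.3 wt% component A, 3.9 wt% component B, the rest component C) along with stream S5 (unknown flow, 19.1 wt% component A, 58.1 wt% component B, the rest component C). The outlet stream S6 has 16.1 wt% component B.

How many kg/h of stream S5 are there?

385.9 kg/h

Let S5 be the unknown flow. Total out = 2227 + S5.
component B balance: 196.48 + 0.581·S5 = 0.161·(2227 + S5)
(0.581 − 0.161)·S5 = 0.161×2227 − 196.48 = 162.07
S5 = 162.07 / 0.420 = 385.88 kg/h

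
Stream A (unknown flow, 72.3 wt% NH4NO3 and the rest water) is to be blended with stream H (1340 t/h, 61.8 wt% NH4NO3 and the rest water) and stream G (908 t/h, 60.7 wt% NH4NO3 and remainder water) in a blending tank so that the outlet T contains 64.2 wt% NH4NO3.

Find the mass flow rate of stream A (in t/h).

789.4 t/h

Let A be the unknown flow. Total out = 2248 + A.
NH4NO3 balance: 1379.3 + 0.723·A = 0.642·(2248 + A)
(0.723 − 0.642)·A = 0.642×2248 − 1379.3 = 63.94
A = 63.94 / 0.081 = 789.38 t/h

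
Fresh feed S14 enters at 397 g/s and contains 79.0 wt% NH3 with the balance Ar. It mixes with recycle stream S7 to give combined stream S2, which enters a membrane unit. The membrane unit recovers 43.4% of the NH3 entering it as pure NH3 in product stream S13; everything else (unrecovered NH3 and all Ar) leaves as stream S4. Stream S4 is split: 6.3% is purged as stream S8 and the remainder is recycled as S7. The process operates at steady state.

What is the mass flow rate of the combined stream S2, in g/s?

Ar enters only via S14 and leaves only via the purge: 397×0.210 = 0.063×(Ar in S4), and the membrane unit passes all Ar, so Ar in S2 = Ar in S4 = 1323.3 g/s.
NH3 in S2: m_A = 397×0.790 + (1−0.063)·(1−0.434)·m_A, so m_A = 313.63/0.4697 = 667.78 g/s.
S2 = 667.78 + 1323.3 = 1991.1 g/s.

1991 g/s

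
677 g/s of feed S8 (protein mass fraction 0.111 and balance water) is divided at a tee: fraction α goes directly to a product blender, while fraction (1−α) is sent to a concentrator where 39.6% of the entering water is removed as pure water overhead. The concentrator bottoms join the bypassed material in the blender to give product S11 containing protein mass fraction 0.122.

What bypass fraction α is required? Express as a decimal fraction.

All 677×0.111 = 75.147 g/s of protein reaches S11, so S11 = 75.147/0.122 = 615.96 g/s and vapour = 61.041 g/s.
The evaporator receives (1−α)·677 of feed at 0.889 water and removes 0.396 of that water:
0.396×0.889×(1−α)×677 = 61.041
(1−α) = 61.041/238.33 = 0.2561;  α = 0.7439.

0.744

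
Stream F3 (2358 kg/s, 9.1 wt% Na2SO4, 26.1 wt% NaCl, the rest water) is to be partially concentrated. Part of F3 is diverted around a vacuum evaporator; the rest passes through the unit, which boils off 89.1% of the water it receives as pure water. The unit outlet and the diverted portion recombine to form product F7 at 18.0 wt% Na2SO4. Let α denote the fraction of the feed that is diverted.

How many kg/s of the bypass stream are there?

All 2358×0.091 = 214.58 kg/s of Na2SO4 reaches F7, so F7 = 214.58/0.180 = 1192.1 kg/s and vapour = 1165.9 kg/s.
The evaporator receives (1−α)·2358 of feed at 0.648 water and removes 0.891 of that water:
0.891×0.648×(1−α)×2358 = 1165.9
(1−α) = 1165.9/1361.4 = 0.8564;  α = 0.1436.
Bypass flow = 0.1436×2358 = 338.66 kg/s.

338.7 kg/s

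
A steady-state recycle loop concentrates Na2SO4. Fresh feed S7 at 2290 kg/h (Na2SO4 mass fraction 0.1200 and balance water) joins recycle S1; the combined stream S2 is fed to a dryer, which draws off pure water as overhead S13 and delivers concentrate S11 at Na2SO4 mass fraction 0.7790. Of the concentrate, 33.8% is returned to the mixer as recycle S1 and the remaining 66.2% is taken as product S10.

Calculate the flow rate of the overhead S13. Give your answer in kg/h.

Overall Na2SO4 balance (none leaves overhead): Na2SO4 in fresh feed = Na2SO4 in product, i.e. 2290×0.120 = (1−0.338)·S11·0.779.
S11 = 274.8/(0.779×0.662) = 532.87 kg/h.
Recycle S1 = 0.338×532.87 = 180.11 kg/h.
Combined feed S2 = 2290 + 180.11 = 2470.1 kg/h.
Overhead S13 = S2 − S11 = 2470.1 − 532.87 = 1937.2 kg/h.

1937 kg/h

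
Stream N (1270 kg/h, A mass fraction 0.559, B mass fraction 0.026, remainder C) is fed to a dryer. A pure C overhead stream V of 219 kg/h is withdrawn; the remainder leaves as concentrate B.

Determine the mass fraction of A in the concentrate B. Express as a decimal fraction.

0.675

A is not removed: 1270×0.559 = 709.93 kg/h of A enters B.
Concentrate = 1270 − 219 = 1051 kg/h.
Mass fraction = 709.93/1051 = 0.675.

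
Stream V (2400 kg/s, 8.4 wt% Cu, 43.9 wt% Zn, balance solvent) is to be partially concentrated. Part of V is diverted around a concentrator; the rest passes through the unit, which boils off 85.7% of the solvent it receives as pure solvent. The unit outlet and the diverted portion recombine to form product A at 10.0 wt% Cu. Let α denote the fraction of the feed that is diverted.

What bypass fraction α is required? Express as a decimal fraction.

All 2400×0.084 = 201.6 kg/s of Cu reaches A, so A = 201.6/0.100 = 2016 kg/s and vapour = 384 kg/s.
The evaporator receives (1−α)·2400 of feed at 0.477 solvent and removes 0.857 of that solvent:
0.857×0.477×(1−α)×2400 = 384
(1−α) = 384/981.09 = 0.3914;  α = 0.6086.

0.609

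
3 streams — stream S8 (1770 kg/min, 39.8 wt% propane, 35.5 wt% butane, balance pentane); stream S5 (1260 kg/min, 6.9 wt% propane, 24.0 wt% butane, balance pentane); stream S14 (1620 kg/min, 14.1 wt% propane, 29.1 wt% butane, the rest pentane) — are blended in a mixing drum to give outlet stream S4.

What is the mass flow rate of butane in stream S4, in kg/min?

butane out = butane in = 1770×0.355 + 1260×0.240 + 1620×0.291 = 1402.2 kg/min.

1402 kg/min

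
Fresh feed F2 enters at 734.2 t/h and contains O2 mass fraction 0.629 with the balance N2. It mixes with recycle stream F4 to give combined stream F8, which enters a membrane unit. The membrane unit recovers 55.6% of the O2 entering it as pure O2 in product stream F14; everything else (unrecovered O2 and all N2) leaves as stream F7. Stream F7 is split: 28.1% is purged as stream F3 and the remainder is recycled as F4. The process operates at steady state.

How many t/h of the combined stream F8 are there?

N2 enters only via F2 and leaves only via the purge: 734.2×0.371 = 0.281×(N2 in F7), and the membrane unit passes all N2, so N2 in F8 = N2 in F7 = 969.35 t/h.
O2 in F8: m_A = 734.2×0.629 + (1−0.281)·(1−0.556)·m_A, so m_A = 461.81/0.6808 = 678.37 t/h.
F8 = 678.37 + 969.35 = 1647.7 t/h.

1648 t/h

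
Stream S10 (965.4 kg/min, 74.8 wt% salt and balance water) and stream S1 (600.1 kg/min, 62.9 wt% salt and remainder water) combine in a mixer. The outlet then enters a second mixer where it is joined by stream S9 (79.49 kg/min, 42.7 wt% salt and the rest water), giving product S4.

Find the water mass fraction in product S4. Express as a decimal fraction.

0.3109

Overall, product flow = 1645 kg/min.
water in = 965.4×0.252 + 600.1×0.371 + 79.49×0.573 = 511.47 kg/min.
water fraction in S4 = 0.3109.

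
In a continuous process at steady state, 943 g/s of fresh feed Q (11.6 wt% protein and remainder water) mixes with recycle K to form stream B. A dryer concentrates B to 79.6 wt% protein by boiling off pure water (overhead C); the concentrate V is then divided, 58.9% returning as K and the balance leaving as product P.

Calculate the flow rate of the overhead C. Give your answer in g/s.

805.6 g/s

Overall protein balance (none leaves overhead): protein in fresh feed = protein in product, i.e. 943×0.116 = (1−0.589)·V·0.796.
V = 109.39/(0.796×0.411) = 334.36 g/s.
Recycle K = 0.589×334.36 = 196.94 g/s.
Combined feed B = 943 + 196.94 = 1139.9 g/s.
Overhead C = B − V = 1139.9 − 334.36 = 805.58 g/s.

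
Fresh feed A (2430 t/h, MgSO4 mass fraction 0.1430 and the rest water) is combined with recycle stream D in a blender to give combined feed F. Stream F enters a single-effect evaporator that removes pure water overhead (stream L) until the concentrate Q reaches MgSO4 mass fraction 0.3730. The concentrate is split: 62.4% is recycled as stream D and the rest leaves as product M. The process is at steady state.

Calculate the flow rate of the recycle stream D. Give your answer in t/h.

1546 t/h

Overall MgSO4 balance (none leaves overhead): MgSO4 in fresh feed = MgSO4 in product, i.e. 2430×0.143 = (1−0.624)·Q·0.373.
Q = 347.49/(0.373×0.376) = 2477.7 t/h.
Recycle D = 0.624×2477.7 = 1546.1 t/h.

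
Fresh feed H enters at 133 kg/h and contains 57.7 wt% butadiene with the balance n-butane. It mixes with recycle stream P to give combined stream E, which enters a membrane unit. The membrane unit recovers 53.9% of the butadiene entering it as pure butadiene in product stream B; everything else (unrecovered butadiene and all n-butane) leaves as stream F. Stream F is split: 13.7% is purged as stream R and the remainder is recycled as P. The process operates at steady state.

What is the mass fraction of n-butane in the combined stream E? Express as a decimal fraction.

n-butane enters only via H and leaves only via the purge: 133×0.423 = 0.137×(n-butane in F), and the membrane unit passes all n-butane, so n-butane in E = n-butane in F = 410.65 kg/h.
butadiene in E: m_A = 133×0.577 + (1−0.137)·(1−0.539)·m_A, so m_A = 76.741/0.6022 = 127.44 kg/h.
E = 127.44 + 410.65 = 538.09 kg/h.
n-butane fraction in E = 410.65/538.09 = 0.763.

0.763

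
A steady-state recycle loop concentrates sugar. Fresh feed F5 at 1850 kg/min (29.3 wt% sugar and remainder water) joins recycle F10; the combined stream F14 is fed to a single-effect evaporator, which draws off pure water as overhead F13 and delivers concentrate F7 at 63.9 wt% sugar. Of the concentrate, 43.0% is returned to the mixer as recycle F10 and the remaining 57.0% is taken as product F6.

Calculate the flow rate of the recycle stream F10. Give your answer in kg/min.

639.9 kg/min

Overall sugar balance (none leaves overhead): sugar in fresh feed = sugar in product, i.e. 1850×0.293 = (1−0.430)·F7·0.639.
F7 = 542.05/(0.639×0.570) = 1488.2 kg/min.
Recycle F10 = 0.430×1488.2 = 639.93 kg/min.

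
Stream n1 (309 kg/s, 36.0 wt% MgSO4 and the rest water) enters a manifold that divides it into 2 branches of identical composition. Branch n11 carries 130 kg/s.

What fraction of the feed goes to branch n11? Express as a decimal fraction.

Fraction to n11 = 130/309 = 0.4207.

0.421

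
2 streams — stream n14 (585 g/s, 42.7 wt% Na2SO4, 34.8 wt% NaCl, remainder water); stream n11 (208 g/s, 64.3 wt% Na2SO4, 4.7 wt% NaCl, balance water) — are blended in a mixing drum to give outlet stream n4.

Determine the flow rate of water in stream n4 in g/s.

water out = water in = 585×0.225 + 208×0.310 = 196.11 g/s.

196.1 g/s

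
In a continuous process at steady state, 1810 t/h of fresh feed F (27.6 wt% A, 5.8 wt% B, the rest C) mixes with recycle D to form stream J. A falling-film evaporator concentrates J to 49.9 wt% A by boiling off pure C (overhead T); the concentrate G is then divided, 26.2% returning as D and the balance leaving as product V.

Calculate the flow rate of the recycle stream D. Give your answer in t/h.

355.4 t/h

Overall A balance (none leaves overhead): A in fresh feed = A in product, i.e. 1810×0.276 = (1−0.262)·G·0.499.
G = 499.56/(0.499×0.738) = 1356.5 t/h.
Recycle D = 0.262×1356.5 = 355.41 t/h.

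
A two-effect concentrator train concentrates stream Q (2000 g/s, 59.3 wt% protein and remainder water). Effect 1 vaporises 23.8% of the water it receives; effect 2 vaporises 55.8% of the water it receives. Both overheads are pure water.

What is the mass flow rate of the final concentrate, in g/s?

water in feed = 2000×0.407 = 814 g/s.
After stage 1: water left = (1−0.238)×814 = 620.27; stream total = 1806.3 g/s.
After stage 2: water left = (1−0.558)×620.27 = 274.16; final concentrate = 1460.2 g/s.

1460 g/s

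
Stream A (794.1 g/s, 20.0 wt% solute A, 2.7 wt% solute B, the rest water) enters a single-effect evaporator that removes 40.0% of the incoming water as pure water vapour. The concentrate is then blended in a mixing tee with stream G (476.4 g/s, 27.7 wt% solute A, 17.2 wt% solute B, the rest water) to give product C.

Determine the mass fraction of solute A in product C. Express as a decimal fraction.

0.284

Vapour removed = 0.400×0.773×794.1 = 245.54 g/s; concentrate = 548.56 g/s.
solute A reaching the mixer = 158.82 (from concentrate) + 476.4×0.277 = 290.78 g/s.
Product flow = 548.56 + 476.4 = 1025 g/s; solute A fraction = 0.284.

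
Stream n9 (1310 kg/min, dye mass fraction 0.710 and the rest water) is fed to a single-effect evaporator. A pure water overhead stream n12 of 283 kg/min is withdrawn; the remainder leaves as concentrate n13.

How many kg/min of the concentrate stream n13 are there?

Concentrate = 1310 − 283 = 1027 kg/min.

1027 kg/min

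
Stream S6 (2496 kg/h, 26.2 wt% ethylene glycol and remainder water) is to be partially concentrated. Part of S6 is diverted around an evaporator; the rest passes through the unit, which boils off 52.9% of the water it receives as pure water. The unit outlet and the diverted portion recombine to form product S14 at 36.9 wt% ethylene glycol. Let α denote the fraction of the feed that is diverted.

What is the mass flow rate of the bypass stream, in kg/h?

642.1 kg/h

All 2496×0.262 = 653.95 kg/h of ethylene glycol reaches S14, so S14 = 653.95/0.369 = 1772.2 kg/h and vapour = 723.77 kg/h.
The evaporator receives (1−α)·2496 of feed at 0.738 water and removes 0.529 of that water:
0.529×0.738×(1−α)×2496 = 723.77
(1−α) = 723.77/974.44 = 0.7428;  α = 0.2572.
Bypass flow = 0.2572×2496 = 642.08 kg/h.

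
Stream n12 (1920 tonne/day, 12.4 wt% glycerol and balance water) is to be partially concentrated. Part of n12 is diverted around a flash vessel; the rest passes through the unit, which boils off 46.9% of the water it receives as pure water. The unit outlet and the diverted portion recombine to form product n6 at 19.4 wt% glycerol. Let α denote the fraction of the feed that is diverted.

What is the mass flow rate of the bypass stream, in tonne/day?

All 1920×0.124 = 238.08 tonne/day of glycerol reaches n6, so n6 = 238.08/0.194 = 1227.2 tonne/day and vapour = 692.78 tonne/day.
The evaporator receives (1−α)·1920 of feed at 0.876 water and removes 0.469 of that water:
0.469×0.876×(1−α)×1920 = 692.78
(1−α) = 692.78/788.82 = 0.8783;  α = 0.1217.
Bypass flow = 0.1217×1920 = 233.76 tonne/day.

233.8 tonne/day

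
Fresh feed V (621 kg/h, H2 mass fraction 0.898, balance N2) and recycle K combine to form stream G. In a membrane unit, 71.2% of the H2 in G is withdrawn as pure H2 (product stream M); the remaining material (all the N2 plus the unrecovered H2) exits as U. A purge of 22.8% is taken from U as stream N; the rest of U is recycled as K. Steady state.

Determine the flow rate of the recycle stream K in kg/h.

373.9 kg/h

N2 enters only via V and leaves only via the purge: 621×0.102 = 0.228×(N2 in U), and the membrane unit passes all N2, so N2 in G = N2 in U = 277.82 kg/h.
H2 in G: m_A = 621×0.898 + (1−0.228)·(1−0.712)·m_A, so m_A = 557.66/0.7777 = 717.09 kg/h.
U = (1−0.712)×717.09 + 277.82 = 484.34 kg/h.
Recycle K = (1−0.228)×484.34 = 373.91 kg/h.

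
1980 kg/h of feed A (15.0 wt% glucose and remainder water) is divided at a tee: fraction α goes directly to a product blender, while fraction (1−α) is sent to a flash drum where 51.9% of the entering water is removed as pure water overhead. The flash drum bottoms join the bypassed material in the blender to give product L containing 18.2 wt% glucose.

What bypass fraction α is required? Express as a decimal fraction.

All 1980×0.150 = 297 kg/h of glucose reaches L, so L = 297/0.182 = 1631.9 kg/h and vapour = 348.13 kg/h.
The evaporator receives (1−α)·1980 of feed at 0.850 water and removes 0.519 of that water:
0.519×0.850×(1−α)×1980 = 348.13
(1−α) = 348.13/873.48 = 0.3986;  α = 0.6014.

0.601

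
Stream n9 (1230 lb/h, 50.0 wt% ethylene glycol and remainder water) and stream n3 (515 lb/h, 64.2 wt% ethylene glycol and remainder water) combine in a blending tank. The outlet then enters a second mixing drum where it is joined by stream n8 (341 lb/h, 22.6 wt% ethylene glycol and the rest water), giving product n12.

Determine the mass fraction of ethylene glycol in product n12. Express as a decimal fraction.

0.490

Overall, product flow = 2086 lb/h.
ethylene glycol in = 1230×0.500 + 515×0.642 + 341×0.226 = 1022.7 lb/h.
ethylene glycol fraction in n12 = 0.490.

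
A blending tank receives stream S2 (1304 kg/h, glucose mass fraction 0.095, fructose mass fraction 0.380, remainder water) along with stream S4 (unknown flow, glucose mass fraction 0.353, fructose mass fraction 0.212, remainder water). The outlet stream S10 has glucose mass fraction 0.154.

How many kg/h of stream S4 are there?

Let S4 be the unknown flow. Total out = 1304 + S4.
glucose balance: 123.88 + 0.353·S4 = 0.154·(1304 + S4)
(0.353 − 0.154)·S4 = 0.154×1304 − 123.88 = 76.936
S4 = 76.936 / 0.199 = 386.61 kg/h

386.6 kg/h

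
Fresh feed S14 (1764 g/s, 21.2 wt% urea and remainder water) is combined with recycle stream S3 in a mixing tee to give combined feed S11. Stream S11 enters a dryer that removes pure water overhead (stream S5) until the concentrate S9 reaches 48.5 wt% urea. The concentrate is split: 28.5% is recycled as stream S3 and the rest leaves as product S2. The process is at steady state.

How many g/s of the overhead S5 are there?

Overall urea balance (none leaves overhead): urea in fresh feed = urea in product, i.e. 1764×0.212 = (1−0.285)·S9·0.485.
S9 = 373.97/(0.485×0.715) = 1078.4 g/s.
Recycle S3 = 0.285×1078.4 = 307.35 g/s.
Combined feed S11 = 1764 + 307.35 = 2071.3 g/s.
Overhead S5 = S11 − S9 = 2071.3 − 1078.4 = 992.93 g/s.

992.9 g/s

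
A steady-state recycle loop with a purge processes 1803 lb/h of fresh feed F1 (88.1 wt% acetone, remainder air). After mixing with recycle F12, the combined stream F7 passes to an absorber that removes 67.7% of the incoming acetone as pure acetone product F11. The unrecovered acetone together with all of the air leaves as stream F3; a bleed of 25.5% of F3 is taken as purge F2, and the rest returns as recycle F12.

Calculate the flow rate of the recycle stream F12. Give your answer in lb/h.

1130 lb/h

air enters only via F1 and leaves only via the purge: 1803×0.119 = 0.255×(air in F3), and the absorber passes all air, so air in F7 = air in F3 = 841.4 lb/h.
acetone in F7: m_A = 1803×0.881 + (1−0.255)·(1−0.677)·m_A, so m_A = 1588.4/0.7594 = 2091.8 lb/h.
F3 = (1−0.677)×2091.8 + 841.4 = 1517.1 lb/h.
Recycle F12 = (1−0.255)×1517.1 = 1130.2 lb/h.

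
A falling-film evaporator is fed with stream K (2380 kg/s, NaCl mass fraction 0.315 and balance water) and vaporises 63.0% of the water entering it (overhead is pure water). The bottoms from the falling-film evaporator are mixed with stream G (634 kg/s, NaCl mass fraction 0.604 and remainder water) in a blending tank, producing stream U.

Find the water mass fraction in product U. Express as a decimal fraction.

Vapour removed = 0.630×0.685×2380 = 1027.1 kg/s; concentrate = 1352.9 kg/s.
water reaching the mixer = 603.21 (from concentrate) + 634×0.396 = 854.28 kg/s.
Product flow = 1352.9 + 634 = 1986.9 kg/s; water fraction = 0.430.

0.430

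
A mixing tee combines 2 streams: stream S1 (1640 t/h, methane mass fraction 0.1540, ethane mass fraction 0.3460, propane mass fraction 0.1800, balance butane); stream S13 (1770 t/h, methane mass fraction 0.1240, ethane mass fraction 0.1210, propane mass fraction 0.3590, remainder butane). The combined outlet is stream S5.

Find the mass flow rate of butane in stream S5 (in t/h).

1226 t/h

butane out = butane in = 1640×0.320 + 1770×0.396 = 1225.7 t/h.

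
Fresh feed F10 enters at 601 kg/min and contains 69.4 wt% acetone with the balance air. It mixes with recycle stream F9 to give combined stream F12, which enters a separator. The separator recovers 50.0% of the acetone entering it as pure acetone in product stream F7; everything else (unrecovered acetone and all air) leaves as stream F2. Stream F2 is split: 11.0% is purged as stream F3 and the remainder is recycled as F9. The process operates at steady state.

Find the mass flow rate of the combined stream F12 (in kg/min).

2423 kg/min

air enters only via F10 and leaves only via the purge: 601×0.306 = 0.110×(air in F2), and the separator passes all air, so air in F12 = air in F2 = 1671.9 kg/min.
acetone in F12: m_A = 601×0.694 + (1−0.110)·(1−0.500)·m_A, so m_A = 417.09/0.5550 = 751.52 kg/min.
F12 = 751.52 + 1671.9 = 2423.4 kg/min.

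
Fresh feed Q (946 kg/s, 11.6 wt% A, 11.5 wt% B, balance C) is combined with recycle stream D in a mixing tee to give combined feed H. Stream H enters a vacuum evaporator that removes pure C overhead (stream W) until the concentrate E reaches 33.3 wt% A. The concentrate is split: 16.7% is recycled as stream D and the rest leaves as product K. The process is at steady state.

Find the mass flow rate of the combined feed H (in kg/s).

Overall A balance (none leaves overhead): A in fresh feed = A in product, i.e. 946×0.116 = (1−0.167)·E·0.333.
E = 109.74/(0.333×0.833) = 395.6 kg/s.
Recycle D = 0.167×395.6 = 66.066 kg/s.
Combined feed H = 946 + 66.066 = 1012.1 kg/s.

1012 kg/s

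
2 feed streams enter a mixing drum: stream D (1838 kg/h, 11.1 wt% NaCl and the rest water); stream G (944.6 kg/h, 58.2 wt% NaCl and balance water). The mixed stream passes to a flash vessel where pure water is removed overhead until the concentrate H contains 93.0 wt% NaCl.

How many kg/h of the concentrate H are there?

NaCl entering = 1838×0.111 + 944.6×0.582 = 753.78 kg/h.
All NaCl reports to H, so H = 753.78/0.930 = 810.51 kg/h.

810.5 kg/h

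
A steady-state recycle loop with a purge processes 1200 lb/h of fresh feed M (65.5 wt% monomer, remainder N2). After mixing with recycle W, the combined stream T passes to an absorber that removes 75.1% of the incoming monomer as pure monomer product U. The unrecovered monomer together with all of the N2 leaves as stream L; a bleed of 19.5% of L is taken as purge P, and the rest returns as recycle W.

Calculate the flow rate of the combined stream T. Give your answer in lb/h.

3106 lb/h

N2 enters only via M and leaves only via the purge: 1200×0.345 = 0.195×(N2 in L), and the absorber passes all N2, so N2 in T = N2 in L = 2123.1 lb/h.
monomer in T: m_A = 1200×0.655 + (1−0.195)·(1−0.751)·m_A, so m_A = 786/0.7996 = 983.05 lb/h.
T = 983.05 + 2123.1 = 3106.1 lb/h.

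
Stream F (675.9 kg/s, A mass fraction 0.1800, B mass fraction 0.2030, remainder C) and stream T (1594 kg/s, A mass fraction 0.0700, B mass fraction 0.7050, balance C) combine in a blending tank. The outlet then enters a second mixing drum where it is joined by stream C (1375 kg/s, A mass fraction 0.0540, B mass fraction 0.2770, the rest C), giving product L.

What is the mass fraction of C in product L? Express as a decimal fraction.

0.4652

Overall, product flow = 3644.9 kg/s.
C in = 675.9×0.617 + 1594×0.225 + 1375×0.669 = 1695.6 kg/s.
C fraction in L = 0.4652.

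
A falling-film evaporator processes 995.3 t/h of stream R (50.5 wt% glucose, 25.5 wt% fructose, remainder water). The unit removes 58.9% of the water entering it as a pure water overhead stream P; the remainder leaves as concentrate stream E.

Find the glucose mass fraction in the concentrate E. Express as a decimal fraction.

0.588

glucose is not removed: 995.3×0.505 = 502.63 t/h of glucose enters E.
water entering = 995.3×0.240 = 238.87 t/h; overhead removed = 0.589×238.87 = 140.7 t/h.
Concentrate = 995.3 − 140.7 = 854.6 t/h.
Mass fraction = 502.63/854.6 = 0.588.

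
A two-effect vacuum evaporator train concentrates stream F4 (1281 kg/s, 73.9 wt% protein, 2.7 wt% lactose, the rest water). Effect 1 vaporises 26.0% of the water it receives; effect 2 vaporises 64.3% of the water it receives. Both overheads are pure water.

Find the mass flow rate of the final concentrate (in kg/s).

water in feed = 1281×0.234 = 299.75 kg/s.
After stage 1: water left = (1−0.260)×299.75 = 221.82; stream total = 1203.1 kg/s.
After stage 2: water left = (1−0.643)×221.82 = 79.189; final concentrate = 1060.4 kg/s.

1060 kg/s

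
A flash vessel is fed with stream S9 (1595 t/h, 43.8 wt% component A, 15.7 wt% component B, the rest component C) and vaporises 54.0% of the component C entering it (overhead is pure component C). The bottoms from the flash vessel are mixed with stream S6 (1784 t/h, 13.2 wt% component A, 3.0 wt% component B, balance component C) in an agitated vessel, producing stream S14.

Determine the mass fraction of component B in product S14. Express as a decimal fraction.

0.100

Vapour removed = 0.540×0.405×1595 = 348.83 t/h; concentrate = 1246.2 t/h.
component B reaching the mixer = 250.41 (from concentrate) + 1784×0.030 = 303.94 t/h.
Product flow = 1246.2 + 1784 = 3030.2 t/h; component B fraction = 0.100.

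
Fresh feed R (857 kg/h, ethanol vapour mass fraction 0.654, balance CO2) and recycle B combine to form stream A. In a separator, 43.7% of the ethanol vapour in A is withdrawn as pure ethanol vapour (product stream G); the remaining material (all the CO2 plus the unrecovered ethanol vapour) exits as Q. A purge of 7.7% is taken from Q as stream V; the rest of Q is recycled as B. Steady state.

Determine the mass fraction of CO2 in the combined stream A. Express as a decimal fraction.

CO2 enters only via R and leaves only via the purge: 857×0.346 = 0.077×(CO2 in Q), and the separator passes all CO2, so CO2 in A = CO2 in Q = 3850.9 kg/h.
ethanol vapour in A: m_A = 857×0.654 + (1−0.077)·(1−0.437)·m_A, so m_A = 560.48/0.4804 = 1166.8 kg/h.
A = 1166.8 + 3850.9 = 5017.7 kg/h.
CO2 fraction in A = 3850.9/5017.7 = 0.767.

0.767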